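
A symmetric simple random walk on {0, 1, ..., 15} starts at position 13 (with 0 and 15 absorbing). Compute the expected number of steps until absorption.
E[τ | X_0 = 13] = 26

Let v_k = E[τ | X_0 = k]. Boundary: v_0 = v_15 = 0. Recurrence: v_k = 1 + (v_{k-1} + v_{k+1})/2 for 1 ≤ k ≤ 14. The particular solution to v_k − (v_{k-1} + v_{k+1})/2 = 1 is v_k = −k^2. Adding homogeneous solution A + B k and matching boundaries gives v_k = k (15 − k). Substituting k = 13: v_13 = 13 · 2 = 26.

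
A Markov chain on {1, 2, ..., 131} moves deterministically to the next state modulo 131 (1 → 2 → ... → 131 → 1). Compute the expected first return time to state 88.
E[T_88 | X_0 = 88] = 131

The chain cycles deterministically, so starting at state 88 it returns in exactly 131 steps. Equivalently, the stationary distribution is uniform π_j = 1/131 for every state j, so by Kac's formula E[T_88] = 1/π_88 = 131.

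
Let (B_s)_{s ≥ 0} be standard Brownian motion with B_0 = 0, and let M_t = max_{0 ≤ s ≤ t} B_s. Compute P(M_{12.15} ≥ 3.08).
P(M_{12.15} ≥ 3.08) = 2·P(B_{12.15} ≥ 3.08) = 2(1 − Φ(3.08/√12.15)) ≈ 0.3769

By the reflection principle for Brownian motion, P(M_t ≥ a) = 2 · P(B_t ≥ a) for a ≥ 0. Since B_t ~ N(0, t), P(B_t ≥ 3.08) = 1 − Φ(3.08/√t) = 1 − Φ(3.08/√12.15) = 1 − Φ(0.8836). So
  P(M_{12.15} ≥ 3.08) = 2(1 − Φ(0.8836)) ≈ 0.3769.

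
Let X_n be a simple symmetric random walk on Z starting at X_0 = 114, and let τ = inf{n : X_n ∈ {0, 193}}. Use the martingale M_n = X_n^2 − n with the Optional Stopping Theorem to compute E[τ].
E[τ] = 9006

M_n = X_n^2 − n is a martingale (since E[X_{n+1}^2 | F_n] = X_n^2 + 1). By OST (τ has finite mean in a bounded region), E[M_τ] = E[M_0] = X_0^2 − 0 = 114^2 = 12996. Also E[M_τ] = E[X_τ^2] − E[τ]. The walk exits at 0 or 193, with P(hit 193 first) = 114/193, so E[X_τ^2] = 193^2 · 114/193 + 0 = 22002. Thus E[τ] = E[X_τ^2] − E[M_τ] = 22002 − 12996 = 9006 = 114(193 − 114) = 9006.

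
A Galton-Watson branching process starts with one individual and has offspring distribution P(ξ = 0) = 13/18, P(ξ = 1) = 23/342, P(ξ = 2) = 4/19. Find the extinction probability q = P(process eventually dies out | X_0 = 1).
q = 1

Mean offspring μ = 0·13/18 + 1·23/342 + 2·4/19 = 167/342 ≤ 1. For μ ≤ 1 with offspring not concentrated at 1, the Galton-Watson process goes extinct almost surely, so q = 1.
(Algebraic check: The pgf is f(s) = 13/18 + 23/342·s + 4/19·s². The extinction probability q is the smallest fixed point of f in [0, 1]. Setting s = f(s):
  4/19·s² + (23/342 − 1)·s + 13/18 = 0
  4/19·s² − (13/18 + 4/19)·s + 13/18 = 0
which factors as (s − 1)·(4/19·s − 13/18) = 0, giving roots s = 1 and s = (13/18)/(4/19) = 247/72. Since 247/72 ≥ 1, the smallest root in [0, 1] is s = 1.)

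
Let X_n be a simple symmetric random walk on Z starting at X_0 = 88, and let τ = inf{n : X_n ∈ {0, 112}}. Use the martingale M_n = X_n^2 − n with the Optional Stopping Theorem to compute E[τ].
E[τ] = 2112

M_n = X_n^2 − n is a martingale (since E[X_{n+1}^2 | F_n] = X_n^2 + 1). By OST (τ has finite mean in a bounded region), E[M_τ] = E[M_0] = X_0^2 − 0 = 88^2 = 7744. Also E[M_τ] = E[X_τ^2] − E[τ]. The walk exits at 0 or 112, with P(hit 112 first) = 88/112, so E[X_τ^2] = 112^2 · 88/112 + 0 = 9856. Thus E[τ] = E[X_τ^2] − E[M_τ] = 9856 − 7744 = 2112 = 88(112 − 88) = 2112.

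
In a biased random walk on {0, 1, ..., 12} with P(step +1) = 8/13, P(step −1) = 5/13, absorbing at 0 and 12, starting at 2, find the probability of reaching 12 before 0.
P(hit 12 before 0) = (1 − (5/8)^2) / (1 − (5/8)^12) = 1073741824/1755777849

Let u_k denote P(reach 12 before 0 | start at k). Boundary: u_0 = 0, u_12 = 1. Recurrence: u_k = 8/13·u_{k+1} + 5/13·u_{k-1} for 1 ≤ k ≤ 11. Try u_k = A + B·r^k with r = q/p = (5/13)/(8/13) = 5/8. Substitution satisfies the recurrence; boundary conditions give:
  u_k = (1 − r^k) / (1 − r^N) = (1 − (5/8)^2) / (1 − (5/8)^12) = 1073741824/1755777849.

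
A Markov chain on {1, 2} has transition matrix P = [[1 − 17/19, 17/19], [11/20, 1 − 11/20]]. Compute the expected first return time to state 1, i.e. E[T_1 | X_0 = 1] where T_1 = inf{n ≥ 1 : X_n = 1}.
E[T_1 | X_0 = 1] = 1/π_1 = 549/209

For an irreducible recurrent Markov chain with stationary distribution π, E[T_i | X_0 = i] = 1/π_i (Kac's formula). Here π_1 = (11/20)/(17/19 + 11/20) = (11/20)/(549/380) = 209/549, so E[T_1 | X_0 = 1] = 1/π_1 = (17/19 + 11/20)/(11/20) = (549/380)/(11/20) = 549/209.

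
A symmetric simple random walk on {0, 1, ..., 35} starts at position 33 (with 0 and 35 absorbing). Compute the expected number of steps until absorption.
E[τ | X_0 = 33] = 66

Let v_k = E[τ | X_0 = k]. Boundary: v_0 = v_35 = 0. Recurrence: v_k = 1 + (v_{k-1} + v_{k+1})/2 for 1 ≤ k ≤ 34. The particular solution to v_k − (v_{k-1} + v_{k+1})/2 = 1 is v_k = −k^2. Adding homogeneous solution A + B k and matching boundaries gives v_k = k (35 − k). Substituting k = 33: v_33 = 33 · 2 = 66.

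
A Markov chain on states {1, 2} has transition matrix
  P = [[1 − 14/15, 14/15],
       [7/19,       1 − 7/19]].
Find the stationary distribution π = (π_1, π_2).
π_1 = 15/53, π_2 = 38/53

Solve πP = π with π_1 + π_2 = 1. From πP = π: π_1 · (1 − 14/15) + π_2 · 7/19 = π_1 ⇒ π_2 · 7/19 = π_1 · 14/15 ⇒ π_2/π_1 = (14/15)/(7/19) = 38/15. Together with π_1 + π_2 = 1:
  π_1 = (7/19)/(14/15 + 7/19) = (7/19)/(371/285) = 15/53,
  π_2 = (14/15)/(14/15 + 7/19) = (14/15)/(371/285) = 38/53.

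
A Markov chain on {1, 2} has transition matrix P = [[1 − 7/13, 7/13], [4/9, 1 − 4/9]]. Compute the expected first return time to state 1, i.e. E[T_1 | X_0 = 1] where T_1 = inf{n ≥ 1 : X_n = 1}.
E[T_1 | X_0 = 1] = 1/π_1 = 115/52

For an irreducible recurrent Markov chain with stationary distribution π, E[T_i | X_0 = i] = 1/π_i (Kac's formula). Here π_1 = (4/9)/(7/13 + 4/9) = (4/9)/(115/117) = 52/115, so E[T_1 | X_0 = 1] = 1/π_1 = (7/13 + 4/9)/(4/9) = (115/117)/(4/9) = 115/52.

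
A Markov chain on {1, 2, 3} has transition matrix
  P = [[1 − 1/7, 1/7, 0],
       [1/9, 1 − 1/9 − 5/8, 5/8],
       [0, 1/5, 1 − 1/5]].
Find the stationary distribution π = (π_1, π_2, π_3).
π = (56/353, 72/353, 225/353)

This is a birth-death chain on three states, which satisfies detailed balance: π_1 · P_{12} = π_2 · P_{21} and π_2 · P_{23} = π_3 · P_{32}.
From π_1 · 1/7 = π_2 · 1/9: π_2/π_1 = (1/7)/(1/9) = 9/7.
From π_2 · 5/8 = π_3 · 1/5: π_3/π_2 = (5/8)/(1/5) = 25/8.
Take π_1 proportional to 1; then unnormalized π = (1, 9/7, 225/56). Normalize by dividing by the sum 353/56:
  π = (56/353, 72/353, 225/353).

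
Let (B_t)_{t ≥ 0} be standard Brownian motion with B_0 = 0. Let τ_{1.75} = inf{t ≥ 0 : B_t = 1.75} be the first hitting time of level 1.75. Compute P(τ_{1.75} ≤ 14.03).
P(τ_{1.75} ≤ 14.03) = 2(1 − Φ(1.75/√14.03)) = 2(1 − Φ(0.4672)) ≈ 0.6404

By the reflection principle for standard BM, P(τ_b ≤ t) = 2 · P(B_t ≥ b). Since B_t ~ N(0, t), P(B_t ≥ 1.75) = 1 − Φ(1.75/√t) = 1 − Φ(1.75/√14.03) = 1 − Φ(0.4672) ≈ 0.32018. Doubling: P(τ_{1.75} ≤ 14.03) ≈ 2 · 0.32018 = 0.64036 ≈ 0.6404.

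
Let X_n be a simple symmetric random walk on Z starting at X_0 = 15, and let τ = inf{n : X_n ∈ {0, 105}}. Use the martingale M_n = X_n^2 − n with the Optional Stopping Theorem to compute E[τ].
E[τ] = 1350

M_n = X_n^2 − n is a martingale (since E[X_{n+1}^2 | F_n] = X_n^2 + 1). By OST (τ has finite mean in a bounded region), E[M_τ] = E[M_0] = X_0^2 − 0 = 15^2 = 225. Also E[M_τ] = E[X_τ^2] − E[τ]. The walk exits at 0 or 105, with P(hit 105 first) = 15/105, so E[X_τ^2] = 105^2 · 15/105 + 0 = 1575. Thus E[τ] = E[X_τ^2] − E[M_τ] = 1575 − 225 = 1350 = 15(105 − 15) = 1350.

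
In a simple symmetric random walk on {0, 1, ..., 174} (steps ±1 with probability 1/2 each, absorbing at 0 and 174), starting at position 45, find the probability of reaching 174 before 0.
P(hit 174 before 0) = 45/174 = 15/58

Let u_k = P(hit 174 before 0 | start at k). Then u_0 = 0, u_174 = 1, and u_k = u_{k-1}/2 + u_{k+1}/2 for 1 ≤ k ≤ 173. This harmonic recurrence is solved by u_k = k/174, giving u_45 = 45/174 = 15/58.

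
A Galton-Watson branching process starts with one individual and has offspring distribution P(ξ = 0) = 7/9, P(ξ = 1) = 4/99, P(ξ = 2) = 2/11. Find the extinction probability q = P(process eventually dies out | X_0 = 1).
q = 1

Mean offspring μ = 0·7/9 + 1·4/99 + 2·2/11 = 40/99 ≤ 1. For μ ≤ 1 with offspring not concentrated at 1, the Galton-Watson process goes extinct almost surely, so q = 1.
(Algebraic check: The pgf is f(s) = 7/9 + 4/99·s + 2/11·s². The extinction probability q is the smallest fixed point of f in [0, 1]. Setting s = f(s):
  2/11·s² + (4/99 − 1)·s + 7/9 = 0
  2/11·s² − (7/9 + 2/11)·s + 7/9 = 0
which factors as (s − 1)·(2/11·s − 7/9) = 0, giving roots s = 1 and s = (7/9)/(2/11) = 77/18. Since 77/18 ≥ 1, the smallest root in [0, 1] is s = 1.)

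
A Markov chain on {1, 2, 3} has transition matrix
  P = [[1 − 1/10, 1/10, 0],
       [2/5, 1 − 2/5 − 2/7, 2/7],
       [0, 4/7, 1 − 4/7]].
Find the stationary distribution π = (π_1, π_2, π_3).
π = (8/11, 2/11, 1/11)

This is a birth-death chain on three states, which satisfies detailed balance: π_1 · P_{12} = π_2 · P_{21} and π_2 · P_{23} = π_3 · P_{32}.
From π_1 · 1/10 = π_2 · 2/5: π_2/π_1 = (1/10)/(2/5) = 1/4.
From π_2 · 2/7 = π_3 · 4/7: π_3/π_2 = (2/7)/(4/7) = 1/2.
Take π_1 proportional to 1; then unnormalized π = (1, 1/4, 1/8). Normalize by dividing by the sum 11/8:
  π = (8/11, 2/11, 1/11).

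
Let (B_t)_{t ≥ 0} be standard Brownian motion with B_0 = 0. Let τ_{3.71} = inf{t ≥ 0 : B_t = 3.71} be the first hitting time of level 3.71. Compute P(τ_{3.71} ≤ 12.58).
P(τ_{3.71} ≤ 12.58) = 2(1 − Φ(3.71/√12.58)) = 2(1 − Φ(1.0460)) ≈ 0.2956

By the reflection principle for standard BM, P(τ_b ≤ t) = 2 · P(B_t ≥ b). Since B_t ~ N(0, t), P(B_t ≥ 3.71) = 1 − Φ(3.71/√t) = 1 − Φ(3.71/√12.58) = 1 − Φ(1.0460) ≈ 0.14778. Doubling: P(τ_{3.71} ≤ 12.58) ≈ 2 · 0.14778 = 0.29556 ≈ 0.2956.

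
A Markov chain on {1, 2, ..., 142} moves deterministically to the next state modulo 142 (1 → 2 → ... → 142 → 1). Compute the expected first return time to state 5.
E[T_5 | X_0 = 5] = 142

The chain cycles deterministically, so starting at state 5 it returns in exactly 142 steps. Equivalently, the stationary distribution is uniform π_j = 1/142 for every state j, so by Kac's formula E[T_5] = 1/π_5 = 142.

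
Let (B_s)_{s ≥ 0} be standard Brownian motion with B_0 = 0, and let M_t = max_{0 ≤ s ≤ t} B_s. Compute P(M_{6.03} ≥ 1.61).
P(M_{6.03} ≥ 1.61) = 2·P(B_{6.03} ≥ 1.61) = 2(1 − Φ(1.61/√6.03)) ≈ 0.5121

By the reflection principle for Brownian motion, P(M_t ≥ a) = 2 · P(B_t ≥ a) for a ≥ 0. Since B_t ~ N(0, t), P(B_t ≥ 1.61) = 1 − Φ(1.61/√t) = 1 − Φ(1.61/√6.03) = 1 − Φ(0.6556). So
  P(M_{6.03} ≥ 1.61) = 2(1 − Φ(0.6556)) ≈ 0.5121.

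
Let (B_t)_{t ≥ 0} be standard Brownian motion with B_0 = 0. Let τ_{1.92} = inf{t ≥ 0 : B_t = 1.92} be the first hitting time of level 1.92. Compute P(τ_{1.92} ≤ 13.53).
P(τ_{1.92} ≤ 13.53) = 2(1 − Φ(1.92/√13.53)) = 2(1 − Φ(0.5220)) ≈ 0.6017

By the reflection principle for standard BM, P(τ_b ≤ t) = 2 · P(B_t ≥ b). Since B_t ~ N(0, t), P(B_t ≥ 1.92) = 1 − Φ(1.92/√t) = 1 − Φ(1.92/√13.53) = 1 − Φ(0.5220) ≈ 0.30084. Doubling: P(τ_{1.92} ≤ 13.53) ≈ 2 · 0.30084 = 0.60168 ≈ 0.6017.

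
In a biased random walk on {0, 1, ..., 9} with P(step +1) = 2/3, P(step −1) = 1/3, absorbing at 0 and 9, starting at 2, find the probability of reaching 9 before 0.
P(hit 9 before 0) = (1 − (1/2)^2) / (1 − (1/2)^9) = 384/511

Let u_k denote P(reach 9 before 0 | start at k). Boundary: u_0 = 0, u_9 = 1. Recurrence: u_k = 2/3·u_{k+1} + 1/3·u_{k-1} for 1 ≤ k ≤ 8. Try u_k = A + B·r^k with r = q/p = (1/3)/(2/3) = 1/2. Substitution satisfies the recurrence; boundary conditions give:
  u_k = (1 − r^k) / (1 − r^N) = (1 − (1/2)^2) / (1 − (1/2)^9) = 384/511.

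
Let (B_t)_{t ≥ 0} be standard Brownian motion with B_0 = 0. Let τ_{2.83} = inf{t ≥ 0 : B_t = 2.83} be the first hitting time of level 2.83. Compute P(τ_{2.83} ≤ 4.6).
P(τ_{2.83} ≤ 4.6) = 2(1 − Φ(2.83/√4.6)) = 2(1 − Φ(1.3195)) ≈ 0.1870

By the reflection principle for standard BM, P(τ_b ≤ t) = 2 · P(B_t ≥ b). Since B_t ~ N(0, t), P(B_t ≥ 2.83) = 1 − Φ(2.83/√t) = 1 − Φ(2.83/√4.6) = 1 − Φ(1.3195) ≈ 0.09350. Doubling: P(τ_{2.83} ≤ 4.6) ≈ 2 · 0.09350 = 0.18700 ≈ 0.1870.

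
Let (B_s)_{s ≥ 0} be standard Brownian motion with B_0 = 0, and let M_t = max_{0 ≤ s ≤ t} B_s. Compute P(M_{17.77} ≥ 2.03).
P(M_{17.77} ≥ 2.03) = 2·P(B_{17.77} ≥ 2.03) = 2(1 − Φ(2.03/√17.77)) ≈ 0.6301

By the reflection principle for Brownian motion, P(M_t ≥ a) = 2 · P(B_t ≥ a) for a ≥ 0. Since B_t ~ N(0, t), P(B_t ≥ 2.03) = 1 − Φ(2.03/√t) = 1 − Φ(2.03/√17.77) = 1 − Φ(0.4816). So
  P(M_{17.77} ≥ 2.03) = 2(1 − Φ(0.4816)) ≈ 0.6301.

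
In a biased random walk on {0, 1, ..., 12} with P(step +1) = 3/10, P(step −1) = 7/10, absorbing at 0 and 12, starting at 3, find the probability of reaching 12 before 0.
P(hit 12 before 0) = (1 − (7/3)^3) / (1 − (7/3)^12) = 19683/43799860

Let u_k denote P(reach 12 before 0 | start at k). Boundary: u_0 = 0, u_12 = 1. Recurrence: u_k = 3/10·u_{k+1} + 7/10·u_{k-1} for 1 ≤ k ≤ 11. Try u_k = A + B·r^k with r = q/p = (7/10)/(3/10) = 7/3. Substitution satisfies the recurrence; boundary conditions give:
  u_k = (1 − r^k) / (1 − r^N) = (1 − (7/3)^3) / (1 − (7/3)^12) = 19683/43799860.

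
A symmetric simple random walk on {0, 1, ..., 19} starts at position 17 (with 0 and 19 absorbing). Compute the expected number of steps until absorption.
E[τ | X_0 = 17] = 34

Let v_k = E[τ | X_0 = k]. Boundary: v_0 = v_19 = 0. Recurrence: v_k = 1 + (v_{k-1} + v_{k+1})/2 for 1 ≤ k ≤ 18. The particular solution to v_k − (v_{k-1} + v_{k+1})/2 = 1 is v_k = −k^2. Adding homogeneous solution A + B k and matching boundaries gives v_k = k (19 − k). Substituting k = 17: v_17 = 17 · 2 = 34.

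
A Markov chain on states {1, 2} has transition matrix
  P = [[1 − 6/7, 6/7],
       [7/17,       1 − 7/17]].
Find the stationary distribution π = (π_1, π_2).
π_1 = 49/151, π_2 = 102/151

Solve πP = π with π_1 + π_2 = 1. From πP = π: π_1 · (1 − 6/7) + π_2 · 7/17 = π_1 ⇒ π_2 · 7/17 = π_1 · 6/7 ⇒ π_2/π_1 = (6/7)/(7/17) = 102/49. Together with π_1 + π_2 = 1:
  π_1 = (7/17)/(6/7 + 7/17) = (7/17)/(151/119) = 49/151,
  π_2 = (6/7)/(6/7 + 7/17) = (6/7)/(151/119) = 102/151.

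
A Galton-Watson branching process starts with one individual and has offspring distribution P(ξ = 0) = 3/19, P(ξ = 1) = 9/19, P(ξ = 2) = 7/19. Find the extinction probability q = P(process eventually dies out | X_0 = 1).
q = 3/7

The pgf is f(s) = 3/19 + 9/19·s + 7/19·s². The extinction probability q is the smallest fixed point of f in [0, 1]. Setting s = f(s):
  7/19·s² + (9/19 − 1)·s + 3/19 = 0
  7/19·s² − (3/19 + 7/19)·s + 3/19 = 0
which factors as (s − 1)·(7/19·s − 3/19) = 0, giving roots s = 1 and s = (3/19)/(7/19) = 3/7.
Mean offspring μ = 9/19 + 2·7/19 = 23/19 > 1 (supercritical), so q < 1. The extinction probability is the smaller root: q = (3/19)/(7/19) = 3/7.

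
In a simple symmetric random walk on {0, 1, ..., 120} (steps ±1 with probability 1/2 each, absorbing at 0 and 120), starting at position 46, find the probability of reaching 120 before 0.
P(hit 120 before 0) = 46/120 = 23/60

Let u_k = P(hit 120 before 0 | start at k). Then u_0 = 0, u_120 = 1, and u_k = u_{k-1}/2 + u_{k+1}/2 for 1 ≤ k ≤ 119. This harmonic recurrence is solved by u_k = k/120, giving u_46 = 46/120 = 23/60.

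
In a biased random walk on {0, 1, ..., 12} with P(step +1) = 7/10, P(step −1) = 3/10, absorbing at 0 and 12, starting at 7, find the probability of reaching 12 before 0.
P(hit 12 before 0) = (1 − (3/7)^7) / (1 − (3/7)^12) = 3451132573/3460188940

Let u_k denote P(reach 12 before 0 | start at k). Boundary: u_0 = 0, u_12 = 1. Recurrence: u_k = 7/10·u_{k+1} + 3/10·u_{k-1} for 1 ≤ k ≤ 11. Try u_k = A + B·r^k with r = q/p = (3/10)/(7/10) = 3/7. Substitution satisfies the recurrence; boundary conditions give:
  u_k = (1 − r^k) / (1 − r^N) = (1 − (3/7)^7) / (1 − (3/7)^12) = 3451132573/3460188940.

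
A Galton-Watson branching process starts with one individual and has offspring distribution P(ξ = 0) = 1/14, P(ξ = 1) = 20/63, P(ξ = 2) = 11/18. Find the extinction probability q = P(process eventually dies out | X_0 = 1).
q = 9/77

The pgf is f(s) = 1/14 + 20/63·s + 11/18·s². The extinction probability q is the smallest fixed point of f in [0, 1]. Setting s = f(s):
  11/18·s² + (20/63 − 1)·s + 1/14 = 0
  11/18·s² − (1/14 + 11/18)·s + 1/14 = 0
which factors as (s − 1)·(11/18·s − 1/14) = 0, giving roots s = 1 and s = (1/14)/(11/18) = 9/77.
Mean offspring μ = 20/63 + 2·11/18 = 97/63 > 1 (supercritical), so q < 1. The extinction probability is the smaller root: q = (1/14)/(11/18) = 9/77.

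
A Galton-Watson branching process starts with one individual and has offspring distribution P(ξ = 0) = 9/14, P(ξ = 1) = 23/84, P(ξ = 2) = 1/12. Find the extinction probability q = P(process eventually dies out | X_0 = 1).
q = 1

Mean offspring μ = 0·9/14 + 1·23/84 + 2·1/12 = 37/84 ≤ 1. For μ ≤ 1 with offspring not concentrated at 1, the Galton-Watson process goes extinct almost surely, so q = 1.
(Algebraic check: The pgf is f(s) = 9/14 + 23/84·s + 1/12·s². The extinction probability q is the smallest fixed point of f in [0, 1]. Setting s = f(s):
  1/12·s² + (23/84 − 1)·s + 9/14 = 0
  1/12·s² − (9/14 + 1/12)·s + 9/14 = 0
which factors as (s − 1)·(1/12·s − 9/14) = 0, giving roots s = 1 and s = (9/14)/(1/12) = 54/7. Since 54/7 ≥ 1, the smallest root in [0, 1] is s = 1.)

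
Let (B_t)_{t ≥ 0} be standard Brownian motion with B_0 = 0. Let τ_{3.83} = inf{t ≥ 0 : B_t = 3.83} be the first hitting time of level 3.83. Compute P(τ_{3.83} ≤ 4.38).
P(τ_{3.83} ≤ 4.38) = 2(1 − Φ(3.83/√4.38)) = 2(1 − Φ(1.8300)) ≈ 0.0672

By the reflection principle for standard BM, P(τ_b ≤ t) = 2 · P(B_t ≥ b). Since B_t ~ N(0, t), P(B_t ≥ 3.83) = 1 − Φ(3.83/√t) = 1 − Φ(3.83/√4.38) = 1 − Φ(1.8300) ≈ 0.03362. Doubling: P(τ_{3.83} ≤ 4.38) ≈ 2 · 0.03362 = 0.06724 ≈ 0.0672.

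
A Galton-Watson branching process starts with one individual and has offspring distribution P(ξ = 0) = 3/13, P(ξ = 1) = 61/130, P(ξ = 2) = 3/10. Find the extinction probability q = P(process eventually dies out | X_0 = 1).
q = 10/13

The pgf is f(s) = 3/13 + 61/130·s + 3/10·s². The extinction probability q is the smallest fixed point of f in [0, 1]. Setting s = f(s):
  3/10·s² + (61/130 − 1)·s + 3/13 = 0
  3/10·s² − (3/13 + 3/10)·s + 3/13 = 0
which factors as (s − 1)·(3/10·s − 3/13) = 0, giving roots s = 1 and s = (3/13)/(3/10) = 10/13.
Mean offspring μ = 61/130 + 2·3/10 = 139/130 > 1 (supercritical), so q < 1. The extinction probability is the smaller root: q = (3/13)/(3/10) = 10/13.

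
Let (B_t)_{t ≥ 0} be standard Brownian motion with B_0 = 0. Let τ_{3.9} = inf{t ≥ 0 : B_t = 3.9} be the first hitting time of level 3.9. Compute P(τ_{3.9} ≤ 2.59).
P(τ_{3.9} ≤ 2.59) = 2(1 − Φ(3.9/√2.59)) = 2(1 − Φ(2.4233)) ≈ 0.0154

By the reflection principle for standard BM, P(τ_b ≤ t) = 2 · P(B_t ≥ b). Since B_t ~ N(0, t), P(B_t ≥ 3.9) = 1 − Φ(3.9/√t) = 1 − Φ(3.9/√2.59) = 1 − Φ(2.4233) ≈ 0.00769. Doubling: P(τ_{3.9} ≤ 2.59) ≈ 2 · 0.00769 = 0.01538 ≈ 0.0154.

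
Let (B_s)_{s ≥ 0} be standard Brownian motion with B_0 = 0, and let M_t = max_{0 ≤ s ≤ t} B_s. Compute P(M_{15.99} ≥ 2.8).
P(M_{15.99} ≥ 2.8) = 2·P(B_{15.99} ≥ 2.8) = 2(1 − Φ(2.8/√15.99)) ≈ 0.4838

By the reflection principle for Brownian motion, P(M_t ≥ a) = 2 · P(B_t ≥ a) for a ≥ 0. Since B_t ~ N(0, t), P(B_t ≥ 2.8) = 1 − Φ(2.8/√t) = 1 − Φ(2.8/√15.99) = 1 − Φ(0.7002). So
  P(M_{15.99} ≥ 2.8) = 2(1 − Φ(0.7002)) ≈ 0.4838.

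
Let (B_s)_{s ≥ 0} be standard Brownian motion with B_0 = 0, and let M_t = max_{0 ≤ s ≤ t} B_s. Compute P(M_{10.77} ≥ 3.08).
P(M_{10.77} ≥ 3.08) = 2·P(B_{10.77} ≥ 3.08) = 2(1 − Φ(3.08/√10.77)) ≈ 0.3480

By the reflection principle for Brownian motion, P(M_t ≥ a) = 2 · P(B_t ≥ a) for a ≥ 0. Since B_t ~ N(0, t), P(B_t ≥ 3.08) = 1 − Φ(3.08/√t) = 1 − Φ(3.08/√10.77) = 1 − Φ(0.9385). So
  P(M_{10.77} ≥ 3.08) = 2(1 − Φ(0.9385)) ≈ 0.3480.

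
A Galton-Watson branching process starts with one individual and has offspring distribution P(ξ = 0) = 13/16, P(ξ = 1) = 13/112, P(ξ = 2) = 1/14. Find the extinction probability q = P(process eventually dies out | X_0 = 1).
q = 1

Mean offspring μ = 0·13/16 + 1·13/112 + 2·1/14 = 29/112 ≤ 1. For μ ≤ 1 with offspring not concentrated at 1, the Galton-Watson process goes extinct almost surely, so q = 1.
(Algebraic check: The pgf is f(s) = 13/16 + 13/112·s + 1/14·s². The extinction probability q is the smallest fixed point of f in [0, 1]. Setting s = f(s):
  1/14·s² + (13/112 − 1)·s + 13/16 = 0
  1/14·s² − (13/16 + 1/14)·s + 13/16 = 0
which factors as (s − 1)·(1/14·s − 13/16) = 0, giving roots s = 1 and s = (13/16)/(1/14) = 91/8. Since 91/8 ≥ 1, the smallest root in [0, 1] is s = 1.)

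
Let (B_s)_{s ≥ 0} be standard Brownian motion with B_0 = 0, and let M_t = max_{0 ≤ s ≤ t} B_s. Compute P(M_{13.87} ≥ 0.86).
P(M_{13.87} ≥ 0.86) = 2·P(B_{13.87} ≥ 0.86) = 2(1 − Φ(0.86/√13.87)) ≈ 0.8174

By the reflection principle for Brownian motion, P(M_t ≥ a) = 2 · P(B_t ≥ a) for a ≥ 0. Since B_t ~ N(0, t), P(B_t ≥ 0.86) = 1 − Φ(0.86/√t) = 1 − Φ(0.86/√13.87) = 1 − Φ(0.2309). So
  P(M_{13.87} ≥ 0.86) = 2(1 − Φ(0.2309)) ≈ 0.8174.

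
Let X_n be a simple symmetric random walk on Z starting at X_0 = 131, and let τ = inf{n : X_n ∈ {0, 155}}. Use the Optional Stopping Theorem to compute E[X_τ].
E[X_τ] = 131

X_n is a martingale and τ is a bounded-mean stopping time (indeed τ is finite a.s. with bounded expectation since the walk is in a bounded region). By the OST, E[X_τ] = E[X_0] = 131. Equivalently: E[X_τ] = 155 · P(hit 155 first) + 0 · P(hit 0 first) = 155 · (131/155) = 131.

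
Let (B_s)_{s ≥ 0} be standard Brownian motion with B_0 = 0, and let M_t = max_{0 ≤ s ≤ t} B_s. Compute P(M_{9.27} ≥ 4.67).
P(M_{9.27} ≥ 4.67) = 2·P(B_{9.27} ≥ 4.67) = 2(1 − Φ(4.67/√9.27)) ≈ 0.1251

By the reflection principle for Brownian motion, P(M_t ≥ a) = 2 · P(B_t ≥ a) for a ≥ 0. Since B_t ~ N(0, t), P(B_t ≥ 4.67) = 1 − Φ(4.67/√t) = 1 − Φ(4.67/√9.27) = 1 − Φ(1.5338). So
  P(M_{9.27} ≥ 4.67) = 2(1 − Φ(1.5338)) ≈ 0.1251.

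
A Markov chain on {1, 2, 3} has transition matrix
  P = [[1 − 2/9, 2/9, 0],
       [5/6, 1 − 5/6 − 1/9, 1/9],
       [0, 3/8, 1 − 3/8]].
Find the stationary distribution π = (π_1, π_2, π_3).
π = (81/109, 108/545, 32/545)

This is a birth-death chain on three states, which satisfies detailed balance: π_1 · P_{12} = π_2 · P_{21} and π_2 · P_{23} = π_3 · P_{32}.
From π_1 · 2/9 = π_2 · 5/6: π_2/π_1 = (2/9)/(5/6) = 4/15.
From π_2 · 1/9 = π_3 · 3/8: π_3/π_2 = (1/9)/(3/8) = 8/27.
Take π_1 proportional to 1; then unnormalized π = (1, 4/15, 32/405). Normalize by dividing by the sum 109/81:
  π = (81/109, 108/545, 32/545).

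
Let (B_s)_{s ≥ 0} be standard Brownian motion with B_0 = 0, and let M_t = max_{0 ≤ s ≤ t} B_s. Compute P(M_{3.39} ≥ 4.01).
P(M_{3.39} ≥ 4.01) = 2·P(B_{3.39} ≥ 4.01) = 2(1 − Φ(4.01/√3.39)) ≈ 0.0294

By the reflection principle for Brownian motion, P(M_t ≥ a) = 2 · P(B_t ≥ a) for a ≥ 0. Since B_t ~ N(0, t), P(B_t ≥ 4.01) = 1 − Φ(4.01/√t) = 1 − Φ(4.01/√3.39) = 1 − Φ(2.1779). So
  P(M_{3.39} ≥ 4.01) = 2(1 − Φ(2.1779)) ≈ 0.0294.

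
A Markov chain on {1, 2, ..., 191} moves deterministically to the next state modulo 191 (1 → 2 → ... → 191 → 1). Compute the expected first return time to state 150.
E[T_150 | X_0 = 150] = 191

The chain cycles deterministically, so starting at state 150 it returns in exactly 191 steps. Equivalently, the stationary distribution is uniform π_j = 1/191 for every state j, so by Kac's formula E[T_150] = 1/π_150 = 191.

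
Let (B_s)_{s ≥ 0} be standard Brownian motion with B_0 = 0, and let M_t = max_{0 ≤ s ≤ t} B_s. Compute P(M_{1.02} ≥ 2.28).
P(M_{1.02} ≥ 2.28) = 2·P(B_{1.02} ≥ 2.28) = 2(1 − Φ(2.28/√1.02)) ≈ 0.0240

By the reflection principle for Brownian motion, P(M_t ≥ a) = 2 · P(B_t ≥ a) for a ≥ 0. Since B_t ~ N(0, t), P(B_t ≥ 2.28) = 1 − Φ(2.28/√t) = 1 − Φ(2.28/√1.02) = 1 − Φ(2.2575). So
  P(M_{1.02} ≥ 2.28) = 2(1 − Φ(2.2575)) ≈ 0.0240.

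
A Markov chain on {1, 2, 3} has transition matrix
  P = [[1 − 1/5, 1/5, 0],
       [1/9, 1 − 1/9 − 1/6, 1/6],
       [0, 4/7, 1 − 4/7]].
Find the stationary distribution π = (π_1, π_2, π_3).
π = (40/133, 72/133, 3/19)

This is a birth-death chain on three states, which satisfies detailed balance: π_1 · P_{12} = π_2 · P_{21} and π_2 · P_{23} = π_3 · P_{32}.
From π_1 · 1/5 = π_2 · 1/9: π_2/π_1 = (1/5)/(1/9) = 9/5.
From π_2 · 1/6 = π_3 · 4/7: π_3/π_2 = (1/6)/(4/7) = 7/24.
Take π_1 proportional to 1; then unnormalized π = (1, 9/5, 21/40). Normalize by dividing by the sum 133/40:
  π = (40/133, 72/133, 3/19).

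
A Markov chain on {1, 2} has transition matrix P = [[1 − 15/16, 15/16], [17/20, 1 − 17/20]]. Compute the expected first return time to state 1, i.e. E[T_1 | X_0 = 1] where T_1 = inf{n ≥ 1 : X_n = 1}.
E[T_1 | X_0 = 1] = 1/π_1 = 143/68

For an irreducible recurrent Markov chain with stationary distribution π, E[T_i | X_0 = i] = 1/π_i (Kac's formula). Here π_1 = (17/20)/(15/16 + 17/20) = (17/20)/(143/80) = 68/143, so E[T_1 | X_0 = 1] = 1/π_1 = (15/16 + 17/20)/(17/20) = (143/80)/(17/20) = 143/68.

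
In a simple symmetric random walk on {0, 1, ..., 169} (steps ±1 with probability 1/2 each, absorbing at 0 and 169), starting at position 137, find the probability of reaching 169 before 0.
P(hit 169 before 0) = 137/169

Let u_k = P(hit 169 before 0 | start at k). Then u_0 = 0, u_169 = 1, and u_k = u_{k-1}/2 + u_{k+1}/2 for 1 ≤ k ≤ 168. This harmonic recurrence is solved by u_k = k/169, giving u_137 = 137/169.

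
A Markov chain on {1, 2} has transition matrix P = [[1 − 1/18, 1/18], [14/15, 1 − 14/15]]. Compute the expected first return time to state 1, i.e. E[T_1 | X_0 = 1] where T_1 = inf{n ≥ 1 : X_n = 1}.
E[T_1 | X_0 = 1] = 1/π_1 = 89/84

For an irreducible recurrent Markov chain with stationary distribution π, E[T_i | X_0 = i] = 1/π_i (Kac's formula). Here π_1 = (14/15)/(1/18 + 14/15) = (14/15)/(89/90) = 84/89, so E[T_1 | X_0 = 1] = 1/π_1 = (1/18 + 14/15)/(14/15) = (89/90)/(14/15) = 89/84.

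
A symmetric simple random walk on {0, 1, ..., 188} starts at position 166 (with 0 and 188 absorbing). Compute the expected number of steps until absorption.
E[τ | X_0 = 166] = 3652

Let v_k = E[τ | X_0 = k]. Boundary: v_0 = v_188 = 0. Recurrence: v_k = 1 + (v_{k-1} + v_{k+1})/2 for 1 ≤ k ≤ 187. The particular solution to v_k − (v_{k-1} + v_{k+1})/2 = 1 is v_k = −k^2. Adding homogeneous solution A + B k and matching boundaries gives v_k = k (188 − k). Substituting k = 166: v_166 = 166 · 22 = 3652.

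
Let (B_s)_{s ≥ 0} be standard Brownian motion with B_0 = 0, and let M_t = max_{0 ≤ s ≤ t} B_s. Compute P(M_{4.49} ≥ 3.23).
P(M_{4.49} ≥ 3.23) = 2·P(B_{4.49} ≥ 3.23) = 2(1 − Φ(3.23/√4.49)) ≈ 0.1274

By the reflection principle for Brownian motion, P(M_t ≥ a) = 2 · P(B_t ≥ a) for a ≥ 0. Since B_t ~ N(0, t), P(B_t ≥ 3.23) = 1 − Φ(3.23/√t) = 1 − Φ(3.23/√4.49) = 1 − Φ(1.5243). So
  P(M_{4.49} ≥ 3.23) = 2(1 − Φ(1.5243)) ≈ 0.1274.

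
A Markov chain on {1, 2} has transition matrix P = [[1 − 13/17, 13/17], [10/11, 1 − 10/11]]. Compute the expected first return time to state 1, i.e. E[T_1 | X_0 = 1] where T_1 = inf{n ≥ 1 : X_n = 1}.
E[T_1 | X_0 = 1] = 1/π_1 = 313/170

For an irreducible recurrent Markov chain with stationary distribution π, E[T_i | X_0 = i] = 1/π_i (Kac's formula). Here π_1 = (10/11)/(13/17 + 10/11) = (10/11)/(313/187) = 170/313, so E[T_1 | X_0 = 1] = 1/π_1 = (13/17 + 10/11)/(10/11) = (313/187)/(10/11) = 313/170.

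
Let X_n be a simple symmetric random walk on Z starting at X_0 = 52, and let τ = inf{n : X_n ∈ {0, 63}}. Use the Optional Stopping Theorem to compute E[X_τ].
E[X_τ] = 52

X_n is a martingale and τ is a bounded-mean stopping time (indeed τ is finite a.s. with bounded expectation since the walk is in a bounded region). By the OST, E[X_τ] = E[X_0] = 52. Equivalently: E[X_τ] = 63 · P(hit 63 first) + 0 · P(hit 0 first) = 63 · (52/63) = 52.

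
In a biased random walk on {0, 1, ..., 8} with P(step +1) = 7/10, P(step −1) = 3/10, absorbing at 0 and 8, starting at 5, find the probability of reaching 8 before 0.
P(hit 8 before 0) = (1 − (3/7)^5) / (1 − (3/7)^8) = 1420363/1439560

Let u_k denote P(reach 8 before 0 | start at k). Boundary: u_0 = 0, u_8 = 1. Recurrence: u_k = 7/10·u_{k+1} + 3/10·u_{k-1} for 1 ≤ k ≤ 7. Try u_k = A + B·r^k with r = q/p = (3/10)/(7/10) = 3/7. Substitution satisfies the recurrence; boundary conditions give:
  u_k = (1 − r^k) / (1 − r^N) = (1 − (3/7)^5) / (1 − (3/7)^8) = 1420363/1439560.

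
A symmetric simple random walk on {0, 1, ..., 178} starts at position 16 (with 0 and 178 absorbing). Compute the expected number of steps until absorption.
E[τ | X_0 = 16] = 2592

Let v_k = E[τ | X_0 = k]. Boundary: v_0 = v_178 = 0. Recurrence: v_k = 1 + (v_{k-1} + v_{k+1})/2 for 1 ≤ k ≤ 177. The particular solution to v_k − (v_{k-1} + v_{k+1})/2 = 1 is v_k = −k^2. Adding homogeneous solution A + B k and matching boundaries gives v_k = k (178 − k). Substituting k = 16: v_16 = 16 · 162 = 2592.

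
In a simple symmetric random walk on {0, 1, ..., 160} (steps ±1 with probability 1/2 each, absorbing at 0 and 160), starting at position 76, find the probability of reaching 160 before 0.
P(hit 160 before 0) = 76/160 = 19/40

Let u_k = P(hit 160 before 0 | start at k). Then u_0 = 0, u_160 = 1, and u_k = u_{k-1}/2 + u_{k+1}/2 for 1 ≤ k ≤ 159. This harmonic recurrence is solved by u_k = k/160, giving u_76 = 76/160 = 19/40.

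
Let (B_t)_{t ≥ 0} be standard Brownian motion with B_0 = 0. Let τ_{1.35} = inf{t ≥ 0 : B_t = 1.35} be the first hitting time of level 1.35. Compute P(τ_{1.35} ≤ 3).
P(τ_{1.35} ≤ 3) = 2(1 − Φ(1.35/√3)) = 2(1 − Φ(0.7794)) ≈ 0.4357

By the reflection principle for standard BM, P(τ_b ≤ t) = 2 · P(B_t ≥ b). Since B_t ~ N(0, t), P(B_t ≥ 1.35) = 1 − Φ(1.35/√t) = 1 − Φ(1.35/√3) = 1 − Φ(0.7794) ≈ 0.21787. Doubling: P(τ_{1.35} ≤ 3) ≈ 2 · 0.21787 = 0.43574 ≈ 0.4357.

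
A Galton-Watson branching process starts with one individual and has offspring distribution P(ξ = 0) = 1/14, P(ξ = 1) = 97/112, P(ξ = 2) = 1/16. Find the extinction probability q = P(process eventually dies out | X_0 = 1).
q = 1

Mean offspring μ = 0·1/14 + 1·97/112 + 2·1/16 = 111/112 ≤ 1. For μ ≤ 1 with offspring not concentrated at 1, the Galton-Watson process goes extinct almost surely, so q = 1.
(Algebraic check: The pgf is f(s) = 1/14 + 97/112·s + 1/16·s². The extinction probability q is the smallest fixed point of f in [0, 1]. Setting s = f(s):
  1/16·s² + (97/112 − 1)·s + 1/14 = 0
  1/16·s² − (1/14 + 1/16)·s + 1/14 = 0
which factors as (s − 1)·(1/16·s − 1/14) = 0, giving roots s = 1 and s = (1/14)/(1/16) = 8/7. Since 8/7 ≥ 1, the smallest root in [0, 1] is s = 1.)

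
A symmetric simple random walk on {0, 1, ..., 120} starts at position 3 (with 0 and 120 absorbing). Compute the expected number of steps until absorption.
E[τ | X_0 = 3] = 351

Let v_k = E[τ | X_0 = k]. Boundary: v_0 = v_120 = 0. Recurrence: v_k = 1 + (v_{k-1} + v_{k+1})/2 for 1 ≤ k ≤ 119. The particular solution to v_k − (v_{k-1} + v_{k+1})/2 = 1 is v_k = −k^2. Adding homogeneous solution A + B k and matching boundaries gives v_k = k (120 − k). Substituting k = 3: v_3 = 3 · 117 = 351.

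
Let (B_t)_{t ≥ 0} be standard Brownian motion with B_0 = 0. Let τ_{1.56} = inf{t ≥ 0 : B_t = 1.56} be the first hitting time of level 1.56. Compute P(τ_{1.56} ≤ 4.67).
P(τ_{1.56} ≤ 4.67) = 2(1 − Φ(1.56/√4.67)) = 2(1 − Φ(0.7219)) ≈ 0.4704

By the reflection principle for standard BM, P(τ_b ≤ t) = 2 · P(B_t ≥ b). Since B_t ~ N(0, t), P(B_t ≥ 1.56) = 1 − Φ(1.56/√t) = 1 − Φ(1.56/√4.67) = 1 − Φ(0.7219) ≈ 0.23518. Doubling: P(τ_{1.56} ≤ 4.67) ≈ 2 · 0.23518 = 0.47036 ≈ 0.4704.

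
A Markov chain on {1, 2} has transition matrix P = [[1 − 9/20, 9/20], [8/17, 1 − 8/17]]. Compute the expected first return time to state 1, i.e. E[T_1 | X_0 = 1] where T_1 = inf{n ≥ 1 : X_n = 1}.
E[T_1 | X_0 = 1] = 1/π_1 = 313/160

For an irreducible recurrent Markov chain with stationary distribution π, E[T_i | X_0 = i] = 1/π_i (Kac's formula). Here π_1 = (8/17)/(9/20 + 8/17) = (8/17)/(313/340) = 160/313, so E[T_1 | X_0 = 1] = 1/π_1 = (9/20 + 8/17)/(8/17) = (313/340)/(8/17) = 313/160.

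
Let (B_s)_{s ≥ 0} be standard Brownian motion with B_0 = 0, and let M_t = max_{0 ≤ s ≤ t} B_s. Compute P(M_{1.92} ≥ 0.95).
P(M_{1.92} ≥ 0.95) = 2·P(B_{1.92} ≥ 0.95) = 2(1 − Φ(0.95/√1.92)) ≈ 0.4930

By the reflection principle for Brownian motion, P(M_t ≥ a) = 2 · P(B_t ≥ a) for a ≥ 0. Since B_t ~ N(0, t), P(B_t ≥ 0.95) = 1 − Φ(0.95/√t) = 1 − Φ(0.95/√1.92) = 1 − Φ(0.6856). So
  P(M_{1.92} ≥ 0.95) = 2(1 − Φ(0.6856)) ≈ 0.4930.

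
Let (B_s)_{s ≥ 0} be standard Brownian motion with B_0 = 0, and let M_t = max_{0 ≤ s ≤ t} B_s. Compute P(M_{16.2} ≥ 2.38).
P(M_{16.2} ≥ 2.38) = 2·P(B_{16.2} ≥ 2.38) = 2(1 − Φ(2.38/√16.2)) ≈ 0.5543

By the reflection principle for Brownian motion, P(M_t ≥ a) = 2 · P(B_t ≥ a) for a ≥ 0. Since B_t ~ N(0, t), P(B_t ≥ 2.38) = 1 − Φ(2.38/√t) = 1 − Φ(2.38/√16.2) = 1 − Φ(0.5913). So
  P(M_{16.2} ≥ 2.38) = 2(1 − Φ(0.5913)) ≈ 0.5543.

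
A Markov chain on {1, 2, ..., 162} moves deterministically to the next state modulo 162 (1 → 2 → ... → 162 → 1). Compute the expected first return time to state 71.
E[T_71 | X_0 = 71] = 162

The chain cycles deterministically, so starting at state 71 it returns in exactly 162 steps. Equivalently, the stationary distribution is uniform π_j = 1/162 for every state j, so by Kac's formula E[T_71] = 1/π_71 = 162.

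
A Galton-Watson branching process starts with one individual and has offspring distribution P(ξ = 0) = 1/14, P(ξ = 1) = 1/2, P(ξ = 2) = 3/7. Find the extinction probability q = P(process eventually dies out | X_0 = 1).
q = 1/6

The pgf is f(s) = 1/14 + 1/2·s + 3/7·s². The extinction probability q is the smallest fixed point of f in [0, 1]. Setting s = f(s):
  3/7·s² + (1/2 − 1)·s + 1/14 = 0
  3/7·s² − (1/14 + 3/7)·s + 1/14 = 0
which factors as (s − 1)·(3/7·s − 1/14) = 0, giving roots s = 1 and s = (1/14)/(3/7) = 1/6.
Mean offspring μ = 1/2 + 2·3/7 = 19/14 > 1 (supercritical), so q < 1. The extinction probability is the smaller root: q = (1/14)/(3/7) = 1/6.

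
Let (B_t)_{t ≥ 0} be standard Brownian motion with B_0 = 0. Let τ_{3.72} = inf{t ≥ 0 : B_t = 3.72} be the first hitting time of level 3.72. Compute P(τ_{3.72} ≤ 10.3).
P(τ_{3.72} ≤ 10.3) = 2(1 − Φ(3.72/√10.3)) = 2(1 − Φ(1.1591)) ≈ 0.2464

By the reflection principle for standard BM, P(τ_b ≤ t) = 2 · P(B_t ≥ b). Since B_t ~ N(0, t), P(B_t ≥ 3.72) = 1 − Φ(3.72/√t) = 1 − Φ(3.72/√10.3) = 1 − Φ(1.1591) ≈ 0.12321. Doubling: P(τ_{3.72} ≤ 10.3) ≈ 2 · 0.12321 = 0.24642 ≈ 0.2464.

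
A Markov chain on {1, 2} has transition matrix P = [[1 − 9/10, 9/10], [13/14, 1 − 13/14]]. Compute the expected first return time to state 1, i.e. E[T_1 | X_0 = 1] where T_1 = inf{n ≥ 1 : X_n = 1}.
E[T_1 | X_0 = 1] = 1/π_1 = 128/65

For an irreducible recurrent Markov chain with stationary distribution π, E[T_i | X_0 = i] = 1/π_i (Kac's formula). Here π_1 = (13/14)/(9/10 + 13/14) = (13/14)/(64/35) = 65/128, so E[T_1 | X_0 = 1] = 1/π_1 = (9/10 + 13/14)/(13/14) = (64/35)/(13/14) = 128/65.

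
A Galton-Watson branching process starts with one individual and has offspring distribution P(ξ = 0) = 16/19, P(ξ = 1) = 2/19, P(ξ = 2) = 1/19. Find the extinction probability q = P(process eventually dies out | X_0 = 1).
q = 1

Mean offspring μ = 0·16/19 + 1·2/19 + 2·1/19 = 4/19 ≤ 1. For μ ≤ 1 with offspring not concentrated at 1, the Galton-Watson process goes extinct almost surely, so q = 1.
(Algebraic check: The pgf is f(s) = 16/19 + 2/19·s + 1/19·s². The extinction probability q is the smallest fixed point of f in [0, 1]. Setting s = f(s):
  1/19·s² + (2/19 − 1)·s + 16/19 = 0
  1/19·s² − (16/19 + 1/19)·s + 16/19 = 0
which factors as (s − 1)·(1/19·s − 16/19) = 0, giving roots s = 1 and s = (16/19)/(1/19) = 16. Since 16 ≥ 1, the smallest root in [0, 1] is s = 1.)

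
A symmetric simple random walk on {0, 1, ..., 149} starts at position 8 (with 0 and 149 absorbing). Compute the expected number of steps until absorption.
E[τ | X_0 = 8] = 1128

Let v_k = E[τ | X_0 = k]. Boundary: v_0 = v_149 = 0. Recurrence: v_k = 1 + (v_{k-1} + v_{k+1})/2 for 1 ≤ k ≤ 148. The particular solution to v_k − (v_{k-1} + v_{k+1})/2 = 1 is v_k = −k^2. Adding homogeneous solution A + B k and matching boundaries gives v_k = k (149 − k). Substituting k = 8: v_8 = 8 · 141 = 1128.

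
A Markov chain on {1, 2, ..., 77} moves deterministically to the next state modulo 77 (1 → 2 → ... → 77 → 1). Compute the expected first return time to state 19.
E[T_19 | X_0 = 19] = 77

The chain cycles deterministically, so starting at state 19 it returns in exactly 77 steps. Equivalently, the stationary distribution is uniform π_j = 1/77 for every state j, so by Kac's formula E[T_19] = 1/π_19 = 77.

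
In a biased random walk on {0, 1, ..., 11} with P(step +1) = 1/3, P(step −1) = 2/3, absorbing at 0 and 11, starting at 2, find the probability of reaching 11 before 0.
P(hit 11 before 0) = (1 − (2)^2) / (1 − (2)^11) = 3/2047

Let u_k denote P(reach 11 before 0 | start at k). Boundary: u_0 = 0, u_11 = 1. Recurrence: u_k = 1/3·u_{k+1} + 2/3·u_{k-1} for 1 ≤ k ≤ 10. Try u_k = A + B·r^k with r = q/p = (2/3)/(1/3) = 2. Substitution satisfies the recurrence; boundary conditions give:
  u_k = (1 − r^k) / (1 − r^N) = (1 − (2)^2) / (1 − (2)^11) = 3/2047.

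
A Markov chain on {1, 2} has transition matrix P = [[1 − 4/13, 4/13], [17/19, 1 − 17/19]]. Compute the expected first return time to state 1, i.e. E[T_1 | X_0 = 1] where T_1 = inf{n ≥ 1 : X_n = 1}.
E[T_1 | X_0 = 1] = 1/π_1 = 297/221

For an irreducible recurrent Markov chain with stationary distribution π, E[T_i | X_0 = i] = 1/π_i (Kac's formula). Here π_1 = (17/19)/(4/13 + 17/19) = (17/19)/(297/247) = 221/297, so E[T_1 | X_0 = 1] = 1/π_1 = (4/13 + 17/19)/(17/19) = (297/247)/(17/19) = 297/221.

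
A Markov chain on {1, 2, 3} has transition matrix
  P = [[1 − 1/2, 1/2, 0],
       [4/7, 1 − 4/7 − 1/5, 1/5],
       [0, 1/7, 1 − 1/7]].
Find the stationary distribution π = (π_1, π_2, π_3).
π = (10/31, 35/124, 49/124)

This is a birth-death chain on three states, which satisfies detailed balance: π_1 · P_{12} = π_2 · P_{21} and π_2 · P_{23} = π_3 · P_{32}.
From π_1 · 1/2 = π_2 · 4/7: π_2/π_1 = (1/2)/(4/7) = 7/8.
From π_2 · 1/5 = π_3 · 1/7: π_3/π_2 = (1/5)/(1/7) = 7/5.
Take π_1 proportional to 1; then unnormalized π = (1, 7/8, 49/40). Normalize by dividing by the sum 31/10:
  π = (10/31, 35/124, 49/124).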